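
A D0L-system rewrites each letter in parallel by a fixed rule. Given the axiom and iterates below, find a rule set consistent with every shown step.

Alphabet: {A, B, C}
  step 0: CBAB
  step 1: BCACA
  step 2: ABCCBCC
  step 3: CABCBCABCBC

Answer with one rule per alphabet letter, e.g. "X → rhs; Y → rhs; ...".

  step 2 ⇒ step 3: ABCCBCC ⇒ C·A·BC·BC·A·BC·BC
    A ↦ C
    B ↦ A
    C ↦ BC

A->C, B->A, C->BC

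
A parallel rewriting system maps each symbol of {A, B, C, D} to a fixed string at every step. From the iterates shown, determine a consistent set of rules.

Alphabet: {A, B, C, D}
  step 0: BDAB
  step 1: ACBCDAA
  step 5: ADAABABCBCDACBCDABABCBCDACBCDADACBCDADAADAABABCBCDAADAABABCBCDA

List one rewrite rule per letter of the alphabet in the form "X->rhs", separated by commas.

  step 0 ⇒ step 1: BDAB ⇒ A·CBC·DA·A
    A ↦ DA
    B ↦ A
    D ↦ CBC
    C ↦ B  (constrained at step 1)

A->DA, B->A, C->B, D->CBC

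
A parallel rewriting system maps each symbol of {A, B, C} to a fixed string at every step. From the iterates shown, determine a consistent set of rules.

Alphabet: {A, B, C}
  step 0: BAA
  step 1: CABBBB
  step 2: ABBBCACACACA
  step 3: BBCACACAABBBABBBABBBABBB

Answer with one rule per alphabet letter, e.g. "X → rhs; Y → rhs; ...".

  step 2 ⇒ step 3: ABBBCACACACA ⇒ BB·CA·CA·CA·AB·BB·AB·BB·AB·BB·AB·BB
    A ↦ BB
    B ↦ CA
    C ↦ AB

A->BB, B->CA, C->AB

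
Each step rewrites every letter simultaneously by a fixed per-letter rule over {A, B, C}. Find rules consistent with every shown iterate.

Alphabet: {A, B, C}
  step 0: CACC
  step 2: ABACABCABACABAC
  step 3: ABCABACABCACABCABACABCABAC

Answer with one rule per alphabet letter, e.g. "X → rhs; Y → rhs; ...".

A->AB, B->C, C->AC

  step 2 ⇒ step 3: ABACABCABACABAC ⇒ AB·C·AB·AC·AB·C·AC·AB·C·AB·AC·AB·C·AB·AC
    A ↦ AB
    B ↦ C
    C ↦ AC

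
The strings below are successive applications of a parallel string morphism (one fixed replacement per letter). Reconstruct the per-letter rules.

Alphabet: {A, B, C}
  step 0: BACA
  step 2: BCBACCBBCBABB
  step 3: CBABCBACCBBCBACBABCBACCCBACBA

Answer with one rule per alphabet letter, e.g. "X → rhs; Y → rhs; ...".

A->CC, B->CBA, C->B

  step 2 ⇒ step 3: BCBACCBBCBABB ⇒ CBA·B·CBA·CC·B·B·CBA·CBA·B·CBA·CC·CBA·CBA
    A ↦ CC
    B ↦ CBA
    C ↦ B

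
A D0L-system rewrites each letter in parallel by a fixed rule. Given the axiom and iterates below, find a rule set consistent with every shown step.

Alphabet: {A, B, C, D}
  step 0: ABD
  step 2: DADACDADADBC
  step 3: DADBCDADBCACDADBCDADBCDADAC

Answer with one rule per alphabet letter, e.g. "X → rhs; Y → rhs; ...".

A->DBC, B->D, C->AC, D->DA

  step 2 ⇒ step 3: DADACDADADBC ⇒ DA·DBC·DA·DBC·AC·DA·DBC·DA·DBC·DA·D·AC
    A ↦ DBC
    B ↦ D
    C ↦ AC
    D ↦ DA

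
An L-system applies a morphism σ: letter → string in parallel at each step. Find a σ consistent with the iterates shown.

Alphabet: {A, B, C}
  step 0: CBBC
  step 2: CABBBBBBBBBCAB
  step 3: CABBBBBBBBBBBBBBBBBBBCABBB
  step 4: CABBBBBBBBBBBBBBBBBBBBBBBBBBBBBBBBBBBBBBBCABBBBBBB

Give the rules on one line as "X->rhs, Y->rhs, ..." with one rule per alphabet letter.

  step 3 ⇒ step 4: CABBBBBBBBBBBBBBBBBBBCABBB ⇒ CA·B·BB·BB·BB·BB·BB·BB·BB·BB·BB·BB·BB·BB·BB·BB·BB·BB·BB·BB·BB·CA·B·BB·BB·BB
    A ↦ B
    B ↦ BB
    C ↦ CA

A->B, B->BB, C->CA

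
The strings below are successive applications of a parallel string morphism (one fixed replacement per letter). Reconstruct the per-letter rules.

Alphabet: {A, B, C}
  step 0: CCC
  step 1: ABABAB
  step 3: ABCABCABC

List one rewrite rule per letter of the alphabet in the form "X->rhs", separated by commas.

  step 0 ⇒ step 1: CCC ⇒ AB·AB·AB
    C ↦ AB
    A ↦ C  (constrained at step 1)
    B ↦ A  (constrained at step 1)

A->C, B->A, C->AB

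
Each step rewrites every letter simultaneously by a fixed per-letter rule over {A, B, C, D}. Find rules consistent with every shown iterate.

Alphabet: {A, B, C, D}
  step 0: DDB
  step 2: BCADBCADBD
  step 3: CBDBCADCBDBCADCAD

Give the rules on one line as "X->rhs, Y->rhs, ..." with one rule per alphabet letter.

  step 2 ⇒ step 3: BCADBCADBD ⇒ C·BD·BC·AD·C·BD·BC·AD·C·AD
    A ↦ BC
    B ↦ C
    C ↦ BD
    D ↦ AD

A->BC, B->C, C->BD, D->AD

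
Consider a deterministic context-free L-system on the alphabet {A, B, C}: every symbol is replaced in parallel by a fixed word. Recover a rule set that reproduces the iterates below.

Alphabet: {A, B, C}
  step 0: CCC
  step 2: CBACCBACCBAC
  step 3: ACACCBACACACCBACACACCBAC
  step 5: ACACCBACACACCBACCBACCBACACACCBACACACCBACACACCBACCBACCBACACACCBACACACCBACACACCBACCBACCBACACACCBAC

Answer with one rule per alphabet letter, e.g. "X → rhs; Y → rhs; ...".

A->CB, B->AC, C->AC

  step 2 ⇒ step 3: CBACCBACCBAC ⇒ AC·AC·CB·AC·AC·AC·CB·AC·AC·AC·CB·AC
    A ↦ CB
    B ↦ AC
    C ↦ AC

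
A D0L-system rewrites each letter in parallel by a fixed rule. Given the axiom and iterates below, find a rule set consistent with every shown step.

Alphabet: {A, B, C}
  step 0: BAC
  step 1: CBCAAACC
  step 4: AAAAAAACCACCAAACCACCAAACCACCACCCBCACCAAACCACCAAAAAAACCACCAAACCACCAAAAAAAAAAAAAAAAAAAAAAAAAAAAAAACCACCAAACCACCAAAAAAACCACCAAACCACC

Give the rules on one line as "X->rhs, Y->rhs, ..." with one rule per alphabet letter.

  step 0 ⇒ step 1: BAC ⇒ CBC·AA·ACC
    A ↦ AA
    B ↦ CBC
    C ↦ ACC

A->AA, B->CBC, C->ACC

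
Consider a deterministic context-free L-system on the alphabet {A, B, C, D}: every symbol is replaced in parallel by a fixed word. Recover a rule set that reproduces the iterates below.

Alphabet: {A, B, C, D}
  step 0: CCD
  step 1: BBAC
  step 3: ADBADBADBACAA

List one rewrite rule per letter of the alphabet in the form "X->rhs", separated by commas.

  step 0 ⇒ step 1: CCD ⇒ B·B·AC
    C ↦ B
    D ↦ AC
    A ↦ ADB  (constrained at step 1)
    B ↦ A  (constrained at step 1)

A->ADB, B->A, C->B, D->AC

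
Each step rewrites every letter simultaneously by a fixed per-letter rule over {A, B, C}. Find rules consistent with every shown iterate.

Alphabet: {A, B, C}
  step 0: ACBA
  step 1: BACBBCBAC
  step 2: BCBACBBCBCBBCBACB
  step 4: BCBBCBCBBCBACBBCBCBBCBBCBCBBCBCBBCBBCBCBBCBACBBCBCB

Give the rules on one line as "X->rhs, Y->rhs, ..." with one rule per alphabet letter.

A->BAC, B->BC, C->B

  step 1 ⇒ step 2: BACBBCBAC ⇒ BC·BAC·B·BC·BC·B·BC·BAC·B
    A ↦ BAC
    B ↦ BC
    C ↦ B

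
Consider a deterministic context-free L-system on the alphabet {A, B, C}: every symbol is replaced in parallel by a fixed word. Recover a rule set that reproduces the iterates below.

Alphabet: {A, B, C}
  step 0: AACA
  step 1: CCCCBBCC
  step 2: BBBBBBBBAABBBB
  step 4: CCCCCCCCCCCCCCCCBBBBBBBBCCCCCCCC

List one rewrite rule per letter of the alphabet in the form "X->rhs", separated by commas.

A->CC, B->A, C->BB

  step 1 ⇒ step 2: CCCCBBCC ⇒ BB·BB·BB·BB·A·A·BB·BB
    B ↦ A
    C ↦ BB
  step 0 ⇒ step 1: AACA ⇒ CC·CC·BB·CC
    A ↦ CC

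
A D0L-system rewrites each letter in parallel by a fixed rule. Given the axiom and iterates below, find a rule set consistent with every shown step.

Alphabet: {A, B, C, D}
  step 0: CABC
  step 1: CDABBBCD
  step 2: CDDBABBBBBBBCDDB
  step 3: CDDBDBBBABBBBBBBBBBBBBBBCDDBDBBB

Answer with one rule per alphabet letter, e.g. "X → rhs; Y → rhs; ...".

A->AB, B->BB, C->CD, D->DB

  step 2 ⇒ step 3: CDDBABBBBBBBCDDB ⇒ CD·DB·DB·BB·AB·BB·BB·BB·BB·BB·BB·BB·CD·DB·DB·BB
    A ↦ AB
    B ↦ BB
    C ↦ CD
    D ↦ DB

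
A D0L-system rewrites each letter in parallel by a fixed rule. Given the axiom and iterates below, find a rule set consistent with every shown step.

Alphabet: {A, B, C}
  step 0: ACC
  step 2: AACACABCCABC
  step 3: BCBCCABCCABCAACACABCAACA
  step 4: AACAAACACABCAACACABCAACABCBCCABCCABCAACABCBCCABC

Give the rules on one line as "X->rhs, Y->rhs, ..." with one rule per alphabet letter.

A->BC, B->AA, C->CA

  step 3 ⇒ step 4: BCBCCABCCABCAACACABCAACA ⇒ AA·CA·AA·CA·CA·BC·AA·CA·CA·BC·AA·CA·BC·BC·CA·BC·CA·BC·AA·CA·BC·BC·CA·BC
    A ↦ BC
    B ↦ AA
    C ↦ CA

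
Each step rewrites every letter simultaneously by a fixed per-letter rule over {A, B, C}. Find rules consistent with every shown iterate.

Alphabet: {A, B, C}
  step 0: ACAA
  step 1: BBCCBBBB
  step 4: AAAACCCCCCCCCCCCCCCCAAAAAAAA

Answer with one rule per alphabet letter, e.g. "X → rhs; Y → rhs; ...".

  step 0 ⇒ step 1: ACAA ⇒ BB·CC·BB·BB
    A ↦ BB
    C ↦ CC
    B ↦ A  (constrained at step 1)

A->BB, B->A, C->CC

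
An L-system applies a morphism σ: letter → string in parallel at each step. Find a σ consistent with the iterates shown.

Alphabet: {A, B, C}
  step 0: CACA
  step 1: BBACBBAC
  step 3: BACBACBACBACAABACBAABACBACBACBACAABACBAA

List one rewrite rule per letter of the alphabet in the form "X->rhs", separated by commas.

  step 0 ⇒ step 1: CACA ⇒ B·BAC·B·BAC
    A ↦ BAC
    C ↦ B
    B ↦ AA  (constrained at step 1)

A->BAC, B->AA, C->B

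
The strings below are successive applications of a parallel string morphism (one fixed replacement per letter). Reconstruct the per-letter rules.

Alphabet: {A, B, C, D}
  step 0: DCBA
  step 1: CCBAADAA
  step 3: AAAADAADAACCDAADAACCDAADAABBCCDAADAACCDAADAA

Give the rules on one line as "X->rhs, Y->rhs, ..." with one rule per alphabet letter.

  step 0 ⇒ step 1: DCBA ⇒ CC·B·AA·DAA
    A ↦ DAA
    B ↦ AA
    C ↦ B
    D ↦ CC

A->DAA, B->AA, C->B, D->CC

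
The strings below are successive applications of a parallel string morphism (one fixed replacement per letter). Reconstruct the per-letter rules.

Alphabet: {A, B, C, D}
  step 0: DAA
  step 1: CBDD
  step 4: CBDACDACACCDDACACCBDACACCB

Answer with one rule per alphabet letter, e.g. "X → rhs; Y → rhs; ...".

  step 0 ⇒ step 1: DAA ⇒ CB·D·D
    A ↦ D
    D ↦ CB
    B ↦ CD  (constrained at step 1)
    C ↦ AC  (constrained at step 1)

A->D, B->CD, C->AC, D->CB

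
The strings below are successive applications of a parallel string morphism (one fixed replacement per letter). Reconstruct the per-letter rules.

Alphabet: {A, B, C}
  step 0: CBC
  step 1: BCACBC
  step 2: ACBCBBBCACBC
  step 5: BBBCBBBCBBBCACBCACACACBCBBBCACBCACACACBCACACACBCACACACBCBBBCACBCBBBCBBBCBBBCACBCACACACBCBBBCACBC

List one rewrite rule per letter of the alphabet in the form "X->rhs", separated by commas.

  step 1 ⇒ step 2: BCACBC ⇒ AC·BC·BB·BC·AC·BC
    A ↦ BB
    B ↦ AC
    C ↦ BC

A->BB, B->AC, C->BC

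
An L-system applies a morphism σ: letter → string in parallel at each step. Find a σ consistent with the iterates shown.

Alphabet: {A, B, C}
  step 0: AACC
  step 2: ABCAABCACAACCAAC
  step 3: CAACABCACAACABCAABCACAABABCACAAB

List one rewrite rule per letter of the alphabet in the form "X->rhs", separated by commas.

  step 2 ⇒ step 3: ABCAABCACAACCAAC ⇒ CA·AC·AB·CA·CA·AC·AB·CA·AB·CA·CA·AB·AB·CA·CA·AB
    A ↦ CA
    B ↦ AC
    C ↦ AB

A->CA, B->AC, C->AB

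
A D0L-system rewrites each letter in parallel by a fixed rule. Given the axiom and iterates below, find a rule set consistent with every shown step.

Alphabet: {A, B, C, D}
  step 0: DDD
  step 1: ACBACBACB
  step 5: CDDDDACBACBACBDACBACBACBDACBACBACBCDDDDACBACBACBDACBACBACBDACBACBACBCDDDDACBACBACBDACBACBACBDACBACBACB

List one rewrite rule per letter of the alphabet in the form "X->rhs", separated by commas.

A->C, B->DD, C->D, D->ACB

  step 0 ⇒ step 1: DDD ⇒ ACB·ACB·ACB
    D ↦ ACB
    A ↦ C  (constrained at step 1)
    B ↦ DD  (constrained at step 1)
    C ↦ D  (constrained at step 1)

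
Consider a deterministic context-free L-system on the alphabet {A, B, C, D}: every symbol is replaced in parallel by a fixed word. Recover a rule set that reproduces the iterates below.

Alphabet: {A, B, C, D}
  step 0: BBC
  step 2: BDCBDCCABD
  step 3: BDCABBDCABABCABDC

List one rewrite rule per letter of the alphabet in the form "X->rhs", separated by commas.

  step 2 ⇒ step 3: BDCBDCCABD ⇒ BD·C·AB·BD·C·AB·AB·CA·BD·C
    A ↦ CA
    B ↦ BD
    C ↦ AB
    D ↦ C

A->CA, B->BD, C->AB, D->C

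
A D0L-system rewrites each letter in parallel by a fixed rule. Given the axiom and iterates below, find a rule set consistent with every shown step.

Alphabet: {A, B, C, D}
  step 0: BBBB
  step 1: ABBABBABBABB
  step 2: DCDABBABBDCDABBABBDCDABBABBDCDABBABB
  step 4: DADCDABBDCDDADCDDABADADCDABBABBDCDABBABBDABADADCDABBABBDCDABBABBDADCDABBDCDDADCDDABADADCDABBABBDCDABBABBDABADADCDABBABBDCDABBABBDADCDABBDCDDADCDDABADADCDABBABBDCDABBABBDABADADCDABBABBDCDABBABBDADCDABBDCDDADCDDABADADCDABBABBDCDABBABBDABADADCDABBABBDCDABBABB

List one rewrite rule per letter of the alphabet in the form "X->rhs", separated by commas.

  step 1 ⇒ step 2: ABBABBABBABB ⇒ DCD·ABB·ABB·DCD·ABB·ABB·DCD·ABB·ABB·DCD·ABB·ABB
    A ↦ DCD
    B ↦ ABB
    C ↦ BA  (constrained at step 2)
    D ↦ DA  (constrained at step 2)

A->DCD, B->ABB, C->BA, D->DA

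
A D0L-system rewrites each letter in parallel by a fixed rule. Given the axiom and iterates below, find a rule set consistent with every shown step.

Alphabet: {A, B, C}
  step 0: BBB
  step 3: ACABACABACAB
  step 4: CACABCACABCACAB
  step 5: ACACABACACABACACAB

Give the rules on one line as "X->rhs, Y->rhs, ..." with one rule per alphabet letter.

  step 4 ⇒ step 5: CACABCACABCACAB ⇒ A·C·A·C·AB·A·C·A·C·AB·A·C·A·C·AB
    A ↦ C
    B ↦ AB
    C ↦ A

A->C, B->AB, C->A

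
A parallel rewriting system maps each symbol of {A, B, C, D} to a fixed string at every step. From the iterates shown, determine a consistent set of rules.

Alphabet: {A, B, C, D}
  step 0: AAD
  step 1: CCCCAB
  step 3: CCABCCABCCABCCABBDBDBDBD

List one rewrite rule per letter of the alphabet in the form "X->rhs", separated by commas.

  step 0 ⇒ step 1: AAD ⇒ CC·CC·AB
    A ↦ CC
    D ↦ AB
    B ↦ CC  (constrained at step 1)
    C ↦ BD  (constrained at step 1)

A->CC, B->CC, C->BD, D->AB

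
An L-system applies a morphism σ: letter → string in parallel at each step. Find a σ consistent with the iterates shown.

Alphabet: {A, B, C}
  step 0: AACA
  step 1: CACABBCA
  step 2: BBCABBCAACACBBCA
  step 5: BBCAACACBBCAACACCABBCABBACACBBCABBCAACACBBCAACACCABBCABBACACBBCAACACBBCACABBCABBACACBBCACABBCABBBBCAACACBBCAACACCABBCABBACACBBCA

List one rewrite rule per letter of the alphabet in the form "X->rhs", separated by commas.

  step 1 ⇒ step 2: CACABBCA ⇒ BB·CA·BB·CA·AC·AC·BB·CA
    A ↦ CA
    B ↦ AC
    C ↦ BB

A->CA, B->AC, C->BB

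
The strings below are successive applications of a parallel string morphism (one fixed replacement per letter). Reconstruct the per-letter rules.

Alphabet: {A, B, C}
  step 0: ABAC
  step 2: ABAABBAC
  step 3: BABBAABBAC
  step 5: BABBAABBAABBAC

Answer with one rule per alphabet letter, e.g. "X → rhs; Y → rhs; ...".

  step 2 ⇒ step 3: ABAABBAC ⇒ B·A·B·B·A·A·B·BAC
    A ↦ B
    B ↦ A
    C ↦ BAC

A->B, B->A, C->BAC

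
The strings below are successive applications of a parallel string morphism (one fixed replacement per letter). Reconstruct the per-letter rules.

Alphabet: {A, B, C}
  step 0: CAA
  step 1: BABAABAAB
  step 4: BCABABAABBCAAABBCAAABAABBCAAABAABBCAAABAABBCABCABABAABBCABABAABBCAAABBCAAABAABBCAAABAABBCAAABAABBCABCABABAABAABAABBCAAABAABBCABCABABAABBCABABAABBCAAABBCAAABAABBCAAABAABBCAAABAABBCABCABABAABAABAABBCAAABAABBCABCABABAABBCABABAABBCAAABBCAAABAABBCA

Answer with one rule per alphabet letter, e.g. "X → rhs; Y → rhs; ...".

A->AAB, B->BCA, C->BAB

  step 0 ⇒ step 1: CAA ⇒ BAB·AAB·AAB
    A ↦ AAB
    C ↦ BAB
    B ↦ BCA  (constrained at step 1)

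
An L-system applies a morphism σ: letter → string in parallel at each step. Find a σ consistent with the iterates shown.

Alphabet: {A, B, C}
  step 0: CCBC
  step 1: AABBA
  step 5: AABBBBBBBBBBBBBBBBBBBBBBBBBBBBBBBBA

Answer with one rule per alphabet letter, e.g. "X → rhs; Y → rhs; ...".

  step 0 ⇒ step 1: CCBC ⇒ A·A·BB·A
    B ↦ BB
    C ↦ A
    A ↦ C  (constrained at step 1)

A->C, B->BB, C->A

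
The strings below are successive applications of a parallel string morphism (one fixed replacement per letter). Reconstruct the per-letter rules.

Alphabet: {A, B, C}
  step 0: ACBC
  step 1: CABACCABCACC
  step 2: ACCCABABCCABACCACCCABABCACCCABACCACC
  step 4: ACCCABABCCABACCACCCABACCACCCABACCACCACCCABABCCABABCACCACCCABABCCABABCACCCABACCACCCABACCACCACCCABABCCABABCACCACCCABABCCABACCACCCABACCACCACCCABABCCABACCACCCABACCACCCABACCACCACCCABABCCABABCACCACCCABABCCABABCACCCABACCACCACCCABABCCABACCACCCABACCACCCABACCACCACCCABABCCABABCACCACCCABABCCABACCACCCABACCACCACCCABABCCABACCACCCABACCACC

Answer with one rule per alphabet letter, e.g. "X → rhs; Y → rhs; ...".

  step 1 ⇒ step 2: CABACCABCACC ⇒ ACC·CAB·ABC·CAB·ACC·ACC·CAB·ABC·ACC·CAB·ACC·ACC
    A ↦ CAB
    B ↦ ABC
    C ↦ ACC

A->CAB, B->ABC, C->ACC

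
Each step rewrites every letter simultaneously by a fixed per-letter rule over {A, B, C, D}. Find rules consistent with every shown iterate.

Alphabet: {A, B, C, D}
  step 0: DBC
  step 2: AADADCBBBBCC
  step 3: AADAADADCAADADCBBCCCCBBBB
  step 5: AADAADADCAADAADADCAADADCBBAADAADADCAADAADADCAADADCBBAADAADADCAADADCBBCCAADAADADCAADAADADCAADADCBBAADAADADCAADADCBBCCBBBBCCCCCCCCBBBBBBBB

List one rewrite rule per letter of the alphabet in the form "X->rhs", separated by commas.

  step 2 ⇒ step 3: AADADCBBBBCC ⇒ AAD·AAD·ADC·AAD·ADC·BB·C·C·C·C·BB·BB
    A ↦ AAD
    B ↦ C
    C ↦ BB
    D ↦ ADC

A->AAD, B->C, C->BB, D->ADC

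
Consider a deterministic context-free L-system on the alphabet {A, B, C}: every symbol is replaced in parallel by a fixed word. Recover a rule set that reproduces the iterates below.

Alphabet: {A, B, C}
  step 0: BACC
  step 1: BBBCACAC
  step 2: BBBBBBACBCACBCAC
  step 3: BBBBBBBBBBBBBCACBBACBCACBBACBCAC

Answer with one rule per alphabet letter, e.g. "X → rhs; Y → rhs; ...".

  step 2 ⇒ step 3: BBBBBBACBCACBCAC ⇒ BB·BB·BB·BB·BB·BB·BC·AC·BB·AC·BC·AC·BB·AC·BC·AC
    A ↦ BC
    B ↦ BB
    C ↦ AC

A->BC, B->BB, C->AC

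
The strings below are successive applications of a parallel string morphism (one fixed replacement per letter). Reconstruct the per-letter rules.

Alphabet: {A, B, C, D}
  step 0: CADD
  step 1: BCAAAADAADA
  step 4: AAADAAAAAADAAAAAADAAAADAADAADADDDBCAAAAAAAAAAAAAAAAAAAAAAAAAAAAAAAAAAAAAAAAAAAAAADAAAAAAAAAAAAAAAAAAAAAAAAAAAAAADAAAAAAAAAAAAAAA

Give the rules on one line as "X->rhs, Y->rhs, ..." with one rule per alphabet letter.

  step 0 ⇒ step 1: CADD ⇒ BCA·AA·ADA·ADA
    A ↦ AA
    C ↦ BCA
    D ↦ ADA
    B ↦ DDD  (constrained at step 1)

A->AA, B->DDD, C->BCA, D->ADA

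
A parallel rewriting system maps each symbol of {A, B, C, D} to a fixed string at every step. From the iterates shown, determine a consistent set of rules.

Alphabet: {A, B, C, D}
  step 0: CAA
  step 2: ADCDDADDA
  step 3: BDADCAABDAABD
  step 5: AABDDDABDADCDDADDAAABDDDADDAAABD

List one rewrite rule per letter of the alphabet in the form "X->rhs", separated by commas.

  step 2 ⇒ step 3: ADCDDADDA ⇒ BD·A·DC·A·A·BD·A·A·BD
    A ↦ BD
    C ↦ DC
    D ↦ A
    B ↦ DD  (constrained at step 3)

A->BD, B->DD, C->DC, D->A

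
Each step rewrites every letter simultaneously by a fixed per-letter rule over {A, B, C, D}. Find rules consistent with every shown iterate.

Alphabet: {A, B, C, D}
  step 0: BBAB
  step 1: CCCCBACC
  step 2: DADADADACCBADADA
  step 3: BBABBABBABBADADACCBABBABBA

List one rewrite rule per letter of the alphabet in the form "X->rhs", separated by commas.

A->BA, B->CC, C->DA, D->B

  step 2 ⇒ step 3: DADADADACCBADADA ⇒ B·BA·B·BA·B·BA·B·BA·DA·DA·CC·BA·B·BA·B·BA
    A ↦ BA
    B ↦ CC
    C ↦ DA
    D ↦ B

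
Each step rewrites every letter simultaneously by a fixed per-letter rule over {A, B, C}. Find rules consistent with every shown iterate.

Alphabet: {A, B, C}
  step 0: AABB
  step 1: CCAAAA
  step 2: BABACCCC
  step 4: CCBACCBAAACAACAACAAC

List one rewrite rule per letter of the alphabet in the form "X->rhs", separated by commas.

A->C, B->AA, C->BA

  step 1 ⇒ step 2: CCAAAA ⇒ BA·BA·C·C·C·C
    A ↦ C
    C ↦ BA
  step 0 ⇒ step 1: AABB ⇒ C·C·AA·AA
    B ↦ AA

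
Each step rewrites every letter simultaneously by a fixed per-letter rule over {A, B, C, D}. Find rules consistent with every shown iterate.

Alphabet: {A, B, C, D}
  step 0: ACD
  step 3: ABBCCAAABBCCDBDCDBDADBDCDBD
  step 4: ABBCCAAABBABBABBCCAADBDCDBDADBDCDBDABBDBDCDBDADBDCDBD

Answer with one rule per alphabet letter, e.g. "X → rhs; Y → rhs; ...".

  step 3 ⇒ step 4: ABBCCAAABBCCDBDCDBDADBDCDBD ⇒ ABB·C·C·A·A·ABB·ABB·ABB·C·C·A·A·DBD·C·DBD·A·DBD·C·DBD·ABB·DBD·C·DBD·A·DBD·C·DBD
    A ↦ ABB
    B ↦ C
    C ↦ A
    D ↦ DBD

A->ABB, B->C, C->A, D->DBD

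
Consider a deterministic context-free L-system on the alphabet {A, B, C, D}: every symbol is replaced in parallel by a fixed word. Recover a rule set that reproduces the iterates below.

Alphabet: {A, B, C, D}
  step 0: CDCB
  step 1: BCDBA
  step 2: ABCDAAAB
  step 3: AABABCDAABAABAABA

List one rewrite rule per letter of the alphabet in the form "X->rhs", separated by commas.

A->AAB, B->A, C->B, D->CD

  step 2 ⇒ step 3: ABCDAAAB ⇒ AAB·A·B·CD·AAB·AAB·AAB·A
    A ↦ AAB
    B ↦ A
    C ↦ B
    D ↦ CD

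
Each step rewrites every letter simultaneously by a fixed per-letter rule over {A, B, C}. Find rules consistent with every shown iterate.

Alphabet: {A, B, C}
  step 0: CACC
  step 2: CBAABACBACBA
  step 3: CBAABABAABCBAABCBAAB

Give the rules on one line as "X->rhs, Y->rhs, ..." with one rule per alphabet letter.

  step 2 ⇒ step 3: CBAABACBACBA ⇒ CB·A·AB·AB·A·AB·CB·A·AB·CB·A·AB
    A ↦ AB
    B ↦ A
    C ↦ CB

A->AB, B->A, C->CB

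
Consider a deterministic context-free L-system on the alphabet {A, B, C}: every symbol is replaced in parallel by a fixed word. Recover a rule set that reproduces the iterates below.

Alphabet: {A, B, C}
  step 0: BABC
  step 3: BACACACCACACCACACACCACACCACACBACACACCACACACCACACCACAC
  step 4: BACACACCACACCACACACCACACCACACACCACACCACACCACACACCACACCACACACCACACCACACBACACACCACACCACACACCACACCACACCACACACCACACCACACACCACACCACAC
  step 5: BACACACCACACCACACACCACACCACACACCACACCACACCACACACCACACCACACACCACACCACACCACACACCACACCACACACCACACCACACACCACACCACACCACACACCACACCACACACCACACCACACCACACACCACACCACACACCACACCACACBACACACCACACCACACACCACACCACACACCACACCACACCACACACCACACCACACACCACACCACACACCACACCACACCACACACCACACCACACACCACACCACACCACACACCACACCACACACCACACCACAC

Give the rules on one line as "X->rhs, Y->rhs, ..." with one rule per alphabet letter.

  step 4 ⇒ step 5: BACACACCACACCACACACCACACCACACACCACACCACACCACACACCACACCACACACCACACCACACBACACACCACACCACACACCACACCACACCACACACCACACCACACACCACACCACAC ⇒ BA·CAC·AC·CAC·AC·CAC·AC·AC·CAC·AC·CAC·AC·AC·CAC·AC·CAC·AC·CAC·AC·AC·CAC·AC·CAC·AC·AC·CAC·AC·CAC·AC·CAC·AC·AC·CAC·AC·CAC·AC·AC·CAC·AC·CAC·AC·AC·CAC·AC·CAC·AC·CAC·AC·AC·CAC·AC·CAC·AC·AC·CAC·AC·CAC·AC·CAC·AC·AC·CAC·AC·CAC·AC·AC·CAC·AC·CAC·AC·BA·CAC·AC·CAC·AC·CAC·AC·AC·CAC·AC·CAC·AC·AC·CAC·AC·CAC·AC·CAC·AC·AC·CAC·AC·CAC·AC·AC·CAC·AC·CAC·AC·AC·CAC·AC·CAC·AC·CAC·AC·AC·CAC·AC·CAC·AC·AC·CAC·AC·CAC·AC·CAC·AC·AC·CAC·AC·CAC·AC·AC·CAC·AC·CAC·AC
    A ↦ CAC
    B ↦ BA
    C ↦ AC

A->CAC, B->BA, C->AC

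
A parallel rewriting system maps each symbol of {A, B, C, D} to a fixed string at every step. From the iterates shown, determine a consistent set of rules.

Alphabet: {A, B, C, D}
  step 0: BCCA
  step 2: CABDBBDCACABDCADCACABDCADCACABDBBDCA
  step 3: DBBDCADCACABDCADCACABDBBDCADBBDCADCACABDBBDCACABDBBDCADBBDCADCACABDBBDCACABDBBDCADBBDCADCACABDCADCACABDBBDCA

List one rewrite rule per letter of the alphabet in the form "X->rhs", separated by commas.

  step 2 ⇒ step 3: CABDBBDCACABDCADCACABDCADCACABDBBDCA ⇒ DBB·DCA·DCA·CAB·DCA·DCA·CAB·DBB·DCA·DBB·DCA·DCA·CAB·DBB·DCA·CAB·DBB·DCA·DBB·DCA·DCA·CAB·DBB·DCA·CAB·DBB·DCA·DBB·DCA·DCA·CAB·DCA·DCA·CAB·DBB·DCA
    A ↦ DCA
    B ↦ DCA
    C ↦ DBB
    D ↦ CAB

A->DCA, B->DCA, C->DBB, D->CAB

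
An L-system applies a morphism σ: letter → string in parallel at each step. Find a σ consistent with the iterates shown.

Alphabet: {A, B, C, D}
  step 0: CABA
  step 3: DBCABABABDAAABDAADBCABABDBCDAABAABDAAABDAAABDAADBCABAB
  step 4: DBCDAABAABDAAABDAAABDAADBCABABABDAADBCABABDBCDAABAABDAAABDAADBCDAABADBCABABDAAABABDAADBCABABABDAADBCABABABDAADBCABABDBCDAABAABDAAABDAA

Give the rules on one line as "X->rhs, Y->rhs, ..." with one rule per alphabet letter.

  step 3 ⇒ step 4: DBCABABABDAAABDAADBCABABDBCDAABAABDAAABDAAABDAADBCABAB ⇒ DBC·DAA·BA·AB·DAA·AB·DAA·AB·DAA·DBC·AB·AB·AB·DAA·DBC·AB·AB·DBC·DAA·BA·AB·DAA·AB·DAA·DBC·DAA·BA·DBC·AB·AB·DAA·AB·AB·DAA·DBC·AB·AB·AB·DAA·DBC·AB·AB·AB·DAA·DBC·AB·AB·DBC·DAA·BA·AB·DAA·AB·DAA
    A ↦ AB
    B ↦ DAA
    C ↦ BA
    D ↦ DBC

A->AB, B->DAA, C->BA, D->DBC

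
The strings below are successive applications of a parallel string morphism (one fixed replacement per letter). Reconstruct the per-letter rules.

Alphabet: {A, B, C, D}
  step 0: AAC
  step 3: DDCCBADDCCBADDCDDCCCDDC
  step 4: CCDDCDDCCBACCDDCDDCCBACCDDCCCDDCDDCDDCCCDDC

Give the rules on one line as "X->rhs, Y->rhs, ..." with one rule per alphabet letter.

A->BA, B->C, C->DDC, D->C

  step 3 ⇒ step 4: DDCCBADDCCBADDCDDCCCDDC ⇒ C·C·DDC·DDC·C·BA·C·C·DDC·DDC·C·BA·C·C·DDC·C·C·DDC·DDC·DDC·C·C·DDC
    A ↦ BA
    B ↦ C
    C ↦ DDC
    D ↦ C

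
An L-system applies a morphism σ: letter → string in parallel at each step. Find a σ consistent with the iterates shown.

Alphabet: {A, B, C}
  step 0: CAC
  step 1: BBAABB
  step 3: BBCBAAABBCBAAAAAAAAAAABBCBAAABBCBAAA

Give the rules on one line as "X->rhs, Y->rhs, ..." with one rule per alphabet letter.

A->AA, B->CBA, C->BB

  step 0 ⇒ step 1: CAC ⇒ BB·AA·BB
    A ↦ AA
    C ↦ BB
    B ↦ CBA  (constrained at step 1)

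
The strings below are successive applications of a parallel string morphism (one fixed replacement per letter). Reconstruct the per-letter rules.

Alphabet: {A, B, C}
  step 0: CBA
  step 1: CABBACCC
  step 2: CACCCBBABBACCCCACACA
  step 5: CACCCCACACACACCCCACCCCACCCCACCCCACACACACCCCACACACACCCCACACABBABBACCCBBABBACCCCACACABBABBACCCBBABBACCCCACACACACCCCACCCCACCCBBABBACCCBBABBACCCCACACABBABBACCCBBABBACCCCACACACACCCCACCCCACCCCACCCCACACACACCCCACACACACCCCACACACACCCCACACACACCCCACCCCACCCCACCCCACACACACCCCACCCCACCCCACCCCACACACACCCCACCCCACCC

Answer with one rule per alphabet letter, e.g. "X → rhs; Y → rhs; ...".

  step 1 ⇒ step 2: CABBACCC ⇒ CA·CCC·BBA·BBA·CCC·CA·CA·CA
    A ↦ CCC
    B ↦ BBA
    C ↦ CA

A->CCC, B->BBA, C->CA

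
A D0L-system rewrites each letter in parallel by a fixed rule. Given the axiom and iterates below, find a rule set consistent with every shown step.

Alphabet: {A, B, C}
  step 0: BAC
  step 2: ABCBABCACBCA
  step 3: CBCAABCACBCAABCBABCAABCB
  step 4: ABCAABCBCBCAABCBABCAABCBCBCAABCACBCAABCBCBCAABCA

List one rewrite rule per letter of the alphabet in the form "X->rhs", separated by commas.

A->CB, B->CA, C->AB

  step 3 ⇒ step 4: CBCAABCACBCAABCBABCAABCB ⇒ AB·CA·AB·CB·CB·CA·AB·CB·AB·CA·AB·CB·CB·CA·AB·CA·CB·CA·AB·CB·CB·CA·AB·CA
    A ↦ CB
    B ↦ CA
    C ↦ AB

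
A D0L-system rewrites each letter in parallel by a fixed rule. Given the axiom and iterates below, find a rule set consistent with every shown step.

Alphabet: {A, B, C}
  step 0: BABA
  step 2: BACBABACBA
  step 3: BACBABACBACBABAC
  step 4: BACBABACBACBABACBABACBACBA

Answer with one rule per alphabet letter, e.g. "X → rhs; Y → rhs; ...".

A->C, B->BA, C->BA

  step 3 ⇒ step 4: BACBABACBACBABAC ⇒ BA·C·BA·BA·C·BA·C·BA·BA·C·BA·BA·C·BA·C·BA
    A ↦ C
    B ↦ BA
    C ↦ BA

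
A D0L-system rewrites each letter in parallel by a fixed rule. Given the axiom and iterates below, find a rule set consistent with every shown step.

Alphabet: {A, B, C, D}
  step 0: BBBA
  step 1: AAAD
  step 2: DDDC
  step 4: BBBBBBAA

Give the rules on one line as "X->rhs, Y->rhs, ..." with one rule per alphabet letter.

  step 1 ⇒ step 2: AAAD ⇒ D·D·D·C
    A ↦ D
    D ↦ C
  step 0 ⇒ step 1: BBBA ⇒ A·A·A·D
    B ↦ A
    C ↦ BB  (constrained at step 2)

A->D, B->A, C->BB, D->C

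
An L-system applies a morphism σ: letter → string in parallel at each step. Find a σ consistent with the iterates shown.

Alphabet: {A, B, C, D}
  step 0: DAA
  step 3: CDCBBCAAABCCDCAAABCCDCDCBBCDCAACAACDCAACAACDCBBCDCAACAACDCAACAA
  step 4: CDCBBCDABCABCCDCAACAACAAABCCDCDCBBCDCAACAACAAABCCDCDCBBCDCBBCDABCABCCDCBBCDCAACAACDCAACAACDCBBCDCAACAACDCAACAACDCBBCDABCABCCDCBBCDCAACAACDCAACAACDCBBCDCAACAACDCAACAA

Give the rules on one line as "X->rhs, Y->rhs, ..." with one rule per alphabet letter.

A->CAA, B->ABC, C->CD, D->CBB

  step 3 ⇒ step 4: CDCBBCAAABCCDCAAABCCDCDCBBCDCAACAACDCAACAACDCBBCDCAACAACDCAACAA ⇒ CD·CBB·CD·ABC·ABC·CD·CAA·CAA·CAA·ABC·CD·CD·CBB·CD·CAA·CAA·CAA·ABC·CD·CD·CBB·CD·CBB·CD·ABC·ABC·CD·CBB·CD·CAA·CAA·CD·CAA·CAA·CD·CBB·CD·CAA·CAA·CD·CAA·CAA·CD·CBB·CD·ABC·ABC·CD·CBB·CD·CAA·CAA·CD·CAA·CAA·CD·CBB·CD·CAA·CAA·CD·CAA·CAA
    A ↦ CAA
    B ↦ ABC
    C ↦ CD
    D ↦ CBB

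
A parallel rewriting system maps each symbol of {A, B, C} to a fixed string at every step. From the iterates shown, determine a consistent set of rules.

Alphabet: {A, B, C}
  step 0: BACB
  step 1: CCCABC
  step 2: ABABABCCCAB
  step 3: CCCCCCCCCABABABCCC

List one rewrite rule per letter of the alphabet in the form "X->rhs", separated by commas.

  step 2 ⇒ step 3: ABABABCCCAB ⇒ CC·C·CC·C·CC·C·AB·AB·AB·CC·C
    A ↦ CC
    B ↦ C
    C ↦ AB

A->CC, B->C, C->AB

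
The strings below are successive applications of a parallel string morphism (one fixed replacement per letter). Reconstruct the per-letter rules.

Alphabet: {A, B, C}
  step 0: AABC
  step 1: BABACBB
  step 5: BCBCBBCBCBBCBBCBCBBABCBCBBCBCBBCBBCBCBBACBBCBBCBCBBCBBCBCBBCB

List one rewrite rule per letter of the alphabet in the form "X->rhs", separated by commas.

  step 0 ⇒ step 1: AABC ⇒ BA·BA·CB·B
    A ↦ BA
    B ↦ CB
    C ↦ B

A->BA, B->CB, C->B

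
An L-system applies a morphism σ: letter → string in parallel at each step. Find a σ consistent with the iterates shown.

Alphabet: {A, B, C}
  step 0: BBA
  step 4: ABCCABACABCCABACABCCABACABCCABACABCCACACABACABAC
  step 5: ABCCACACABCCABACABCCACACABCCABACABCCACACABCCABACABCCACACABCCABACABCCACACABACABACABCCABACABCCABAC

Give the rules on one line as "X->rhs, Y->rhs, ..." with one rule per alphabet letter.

A->AB, B->CC, C->AC

  step 4 ⇒ step 5: ABCCABACABCCABACABCCABACABCCABACABCCACACABACABAC ⇒ AB·CC·AC·AC·AB·CC·AB·AC·AB·CC·AC·AC·AB·CC·AB·AC·AB·CC·AC·AC·AB·CC·AB·AC·AB·CC·AC·AC·AB·CC·AB·AC·AB·CC·AC·AC·AB·AC·AB·AC·AB·CC·AB·AC·AB·CC·AB·AC
    A ↦ AB
    B ↦ CC
    C ↦ AC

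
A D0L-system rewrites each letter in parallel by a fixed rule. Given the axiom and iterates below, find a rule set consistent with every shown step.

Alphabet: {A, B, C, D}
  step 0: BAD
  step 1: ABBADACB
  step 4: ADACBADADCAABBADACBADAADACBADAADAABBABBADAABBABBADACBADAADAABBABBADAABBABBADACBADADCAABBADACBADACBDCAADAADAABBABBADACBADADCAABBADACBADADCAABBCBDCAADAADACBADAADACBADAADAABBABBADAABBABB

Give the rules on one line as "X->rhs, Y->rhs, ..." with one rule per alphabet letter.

  step 0 ⇒ step 1: BAD ⇒ ABB·ADA·CB
    A ↦ ADA
    B ↦ ABB
    D ↦ CB
    C ↦ DCA  (constrained at step 1)

A->ADA, B->ABB, C->DCA, D->CB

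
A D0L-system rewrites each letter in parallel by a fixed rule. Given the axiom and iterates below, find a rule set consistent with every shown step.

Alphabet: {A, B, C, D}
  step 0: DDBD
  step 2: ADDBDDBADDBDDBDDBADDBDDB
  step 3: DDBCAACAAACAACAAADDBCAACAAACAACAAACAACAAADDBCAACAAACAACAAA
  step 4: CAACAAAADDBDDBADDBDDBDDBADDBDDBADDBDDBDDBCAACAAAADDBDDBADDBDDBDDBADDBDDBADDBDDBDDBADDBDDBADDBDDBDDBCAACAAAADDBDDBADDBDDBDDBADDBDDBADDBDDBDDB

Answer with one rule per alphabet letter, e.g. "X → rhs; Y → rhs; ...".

A->DDB, B->A, C->A, D->CAA

  step 3 ⇒ step 4: DDBCAACAAACAACAAADDBCAACAAACAACAAACAACAAADDBCAACAAACAACAAA ⇒ CAA·CAA·A·A·DDB·DDB·A·DDB·DDB·DDB·A·DDB·DDB·A·DDB·DDB·DDB·CAA·CAA·A·A·DDB·DDB·A·DDB·DDB·DDB·A·DDB·DDB·A·DDB·DDB·DDB·A·DDB·DDB·A·DDB·DDB·DDB·CAA·CAA·A·A·DDB·DDB·A·DDB·DDB·DDB·A·DDB·DDB·A·DDB·DDB·DDB
    A ↦ DDB
    B ↦ A
    C ↦ A
    D ↦ CAA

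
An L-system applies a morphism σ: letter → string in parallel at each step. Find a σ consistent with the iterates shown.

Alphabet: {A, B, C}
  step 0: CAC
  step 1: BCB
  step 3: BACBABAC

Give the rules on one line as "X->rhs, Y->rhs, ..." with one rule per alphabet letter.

A->C, B->BA, C->B

  step 0 ⇒ step 1: CAC ⇒ B·C·B
    A ↦ C
    C ↦ B
    B ↦ BA  (constrained at step 1)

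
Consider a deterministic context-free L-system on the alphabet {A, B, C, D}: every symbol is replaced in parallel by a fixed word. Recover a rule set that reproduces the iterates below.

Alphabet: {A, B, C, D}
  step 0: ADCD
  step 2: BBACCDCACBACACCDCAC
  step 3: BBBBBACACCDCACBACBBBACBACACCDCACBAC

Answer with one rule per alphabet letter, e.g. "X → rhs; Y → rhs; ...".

  step 2 ⇒ step 3: BBACCDCACBACACCDCAC ⇒ BB·BB·B·AC·AC·CDC·AC·B·AC·BB·B·AC·B·AC·AC·CDC·AC·B·AC
    A ↦ B
    B ↦ BB
    C ↦ AC
    D ↦ CDC

A->B, B->BB, C->AC, D->CDC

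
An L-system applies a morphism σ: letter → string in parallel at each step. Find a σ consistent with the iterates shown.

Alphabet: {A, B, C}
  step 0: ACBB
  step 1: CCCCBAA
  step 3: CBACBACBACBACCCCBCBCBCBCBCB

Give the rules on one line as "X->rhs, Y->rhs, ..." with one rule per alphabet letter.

  step 0 ⇒ step 1: ACBB ⇒ CCC·CB·A·A
    A ↦ CCC
    B ↦ A
    C ↦ CB

A->CCC, B->A, C->CB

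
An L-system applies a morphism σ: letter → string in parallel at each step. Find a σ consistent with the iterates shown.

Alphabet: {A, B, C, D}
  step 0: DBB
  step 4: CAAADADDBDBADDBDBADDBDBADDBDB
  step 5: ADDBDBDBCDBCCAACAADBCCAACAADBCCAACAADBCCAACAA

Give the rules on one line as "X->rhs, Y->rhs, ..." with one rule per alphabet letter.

  step 4 ⇒ step 5: CAAADADDBDBADDBDBADDBDBADDBDB ⇒ AD·DB·DB·DB·C·DB·C·C·AA·C·AA·DB·C·C·AA·C·AA·DB·C·C·AA·C·AA·DB·C·C·AA·C·AA
    A ↦ DB
    B ↦ AA
    C ↦ AD
    D ↦ C

A->DB, B->AA, C->AD, D->C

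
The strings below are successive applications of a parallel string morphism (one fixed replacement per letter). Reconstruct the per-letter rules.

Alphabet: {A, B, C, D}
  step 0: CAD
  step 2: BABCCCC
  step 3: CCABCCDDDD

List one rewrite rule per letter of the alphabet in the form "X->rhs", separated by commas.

A->AB, B->CC, C->D, D->B

  step 2 ⇒ step 3: BABCCCC ⇒ CC·AB·CC·D·D·D·D
    A ↦ AB
    B ↦ CC
    C ↦ D
    D ↦ B  (constrained at step 0)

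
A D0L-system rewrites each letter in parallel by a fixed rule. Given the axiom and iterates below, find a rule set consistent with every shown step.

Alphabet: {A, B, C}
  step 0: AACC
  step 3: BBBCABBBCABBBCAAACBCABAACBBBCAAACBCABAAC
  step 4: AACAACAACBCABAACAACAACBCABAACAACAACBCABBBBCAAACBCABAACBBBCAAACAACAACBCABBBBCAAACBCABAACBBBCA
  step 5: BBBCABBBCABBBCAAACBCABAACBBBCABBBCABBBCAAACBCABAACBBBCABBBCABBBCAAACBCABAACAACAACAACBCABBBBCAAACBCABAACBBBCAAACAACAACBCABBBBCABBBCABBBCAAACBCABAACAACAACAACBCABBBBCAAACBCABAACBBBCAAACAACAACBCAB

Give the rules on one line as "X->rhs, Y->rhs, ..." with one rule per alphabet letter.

  step 4 ⇒ step 5: AACAACAACBCABAACAACAACBCABAACAACAACBCABBBBCAAACBCABAACBBBCAAACAACAACBCABBBBCAAACBCABAACBBBCA ⇒ B·B·BCA·B·B·BCA·B·B·BCA·AAC·BCA·B·AAC·B·B·BCA·B·B·BCA·B·B·BCA·AAC·BCA·B·AAC·B·B·BCA·B·B·BCA·B·B·BCA·AAC·BCA·B·AAC·AAC·AAC·AAC·BCA·B·B·B·BCA·AAC·BCA·B·AAC·B·B·BCA·AAC·AAC·AAC·BCA·B·B·B·BCA·B·B·BCA·B·B·BCA·AAC·BCA·B·AAC·AAC·AAC·AAC·BCA·B·B·B·BCA·AAC·BCA·B·AAC·B·B·BCA·AAC·AAC·AAC·BCA·B
    A ↦ B
    B ↦ AAC
    C ↦ BCA

A->B, B->AAC, C->BCA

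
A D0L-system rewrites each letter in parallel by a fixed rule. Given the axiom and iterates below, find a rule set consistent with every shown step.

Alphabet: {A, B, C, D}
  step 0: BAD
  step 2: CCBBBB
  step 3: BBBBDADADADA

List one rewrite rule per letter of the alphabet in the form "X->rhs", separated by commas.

  step 2 ⇒ step 3: CCBBBB ⇒ BB·BB·DA·DA·DA·DA
    B ↦ DA
    C ↦ BB
    A ↦ C  (constrained at step 0)
    D ↦ C  (constrained at step 0)

A->C, B->DA, C->BB, D->C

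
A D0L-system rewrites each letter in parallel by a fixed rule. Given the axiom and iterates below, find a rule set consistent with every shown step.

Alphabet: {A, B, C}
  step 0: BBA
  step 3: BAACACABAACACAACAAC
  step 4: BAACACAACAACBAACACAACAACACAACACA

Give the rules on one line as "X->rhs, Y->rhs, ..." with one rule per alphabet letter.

A->AC, B->BA, C->A

  step 3 ⇒ step 4: BAACACABAACACAACAAC ⇒ BA·AC·AC·A·AC·A·AC·BA·AC·AC·A·AC·A·AC·AC·A·AC·AC·A
    A ↦ AC
    B ↦ BA
    C ↦ A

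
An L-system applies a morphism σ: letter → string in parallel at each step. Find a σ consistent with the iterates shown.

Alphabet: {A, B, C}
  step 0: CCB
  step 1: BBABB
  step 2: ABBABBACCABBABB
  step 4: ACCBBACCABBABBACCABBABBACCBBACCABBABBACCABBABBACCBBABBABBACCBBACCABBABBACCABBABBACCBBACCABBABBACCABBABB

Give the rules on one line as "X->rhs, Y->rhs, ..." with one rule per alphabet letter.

A->ACC, B->ABB, C->B

  step 1 ⇒ step 2: BBABB ⇒ ABB·ABB·ACC·ABB·ABB
    A ↦ ACC
    B ↦ ABB
  step 0 ⇒ step 1: CCB ⇒ B·B·ABB
    C ↦ B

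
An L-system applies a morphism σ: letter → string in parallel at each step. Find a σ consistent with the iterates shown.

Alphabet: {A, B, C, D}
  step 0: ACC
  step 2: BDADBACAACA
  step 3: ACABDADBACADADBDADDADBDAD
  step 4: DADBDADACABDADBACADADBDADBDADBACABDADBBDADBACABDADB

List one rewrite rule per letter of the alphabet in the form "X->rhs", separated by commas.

A->DAD, B->ACA, C->B, D->B

  step 3 ⇒ step 4: ACABDADBACADADBDADDADBDAD ⇒ DAD·B·DAD·ACA·B·DAD·B·ACA·DAD·B·DAD·B·DAD·B·ACA·B·DAD·B·B·DAD·B·ACA·B·DAD·B
    A ↦ DAD
    B ↦ ACA
    C ↦ B
    D ↦ B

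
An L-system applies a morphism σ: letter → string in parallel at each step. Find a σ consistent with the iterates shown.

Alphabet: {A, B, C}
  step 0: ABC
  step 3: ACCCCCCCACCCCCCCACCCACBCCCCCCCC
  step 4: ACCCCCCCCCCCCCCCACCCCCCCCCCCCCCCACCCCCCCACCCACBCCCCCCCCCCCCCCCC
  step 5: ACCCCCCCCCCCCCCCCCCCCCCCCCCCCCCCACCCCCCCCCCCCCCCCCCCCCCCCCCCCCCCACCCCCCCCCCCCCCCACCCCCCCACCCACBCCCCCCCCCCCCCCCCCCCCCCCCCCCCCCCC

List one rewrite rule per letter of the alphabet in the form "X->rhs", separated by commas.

A->AC, B->ACB, C->CC

  step 4 ⇒ step 5: ACCCCCCCCCCCCCCCACCCCCCCCCCCCCCCACCCCCCCACCCACBCCCCCCCCCCCCCCCC ⇒ AC·CC·CC·CC·CC·CC·CC·CC·CC·CC·CC·CC·CC·CC·CC·CC·AC·CC·CC·CC·CC·CC·CC·CC·CC·CC·CC·CC·CC·CC·CC·CC·AC·CC·CC·CC·CC·CC·CC·CC·AC·CC·CC·CC·AC·CC·ACB·CC·CC·CC·CC·CC·CC·CC·CC·CC·CC·CC·CC·CC·CC·CC·CC
    A ↦ AC
    B ↦ ACB
    C ↦ CC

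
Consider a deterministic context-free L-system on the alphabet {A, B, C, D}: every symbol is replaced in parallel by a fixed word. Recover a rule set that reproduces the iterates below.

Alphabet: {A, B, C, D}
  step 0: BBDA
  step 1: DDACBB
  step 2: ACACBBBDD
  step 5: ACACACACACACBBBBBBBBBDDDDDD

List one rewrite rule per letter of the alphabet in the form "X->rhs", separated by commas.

A->BB, B->D, C->B, D->AC

  step 1 ⇒ step 2: DDACBB ⇒ AC·AC·BB·B·D·D
    A ↦ BB
    B ↦ D
    C ↦ B
    D ↦ AC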